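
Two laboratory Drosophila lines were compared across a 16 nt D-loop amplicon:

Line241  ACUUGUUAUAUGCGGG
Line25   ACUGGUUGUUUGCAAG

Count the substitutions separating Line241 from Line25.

Mismatches occur at site 4 (U→G), site 8 (A→G), site 10 (A→U), site 14 (G→A), site 15 (G→A).
That gives 5 mismatches out of 16 aligned sites, so the Hamming distance is 5.

5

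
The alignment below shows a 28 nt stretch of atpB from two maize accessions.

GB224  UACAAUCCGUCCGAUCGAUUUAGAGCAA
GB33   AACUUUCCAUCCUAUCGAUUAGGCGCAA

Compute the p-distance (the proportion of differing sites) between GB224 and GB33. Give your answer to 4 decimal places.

The sequences differ at positions 1 (U/A), 4 (A/U), 5 (A/U), 9 (G/A), 13 (G/U), 21 (U/A), 22 (A/G), 24 (A/C).
There are 8 differences over 28 sites, so p = 8/28 = 0.2857.

0.2857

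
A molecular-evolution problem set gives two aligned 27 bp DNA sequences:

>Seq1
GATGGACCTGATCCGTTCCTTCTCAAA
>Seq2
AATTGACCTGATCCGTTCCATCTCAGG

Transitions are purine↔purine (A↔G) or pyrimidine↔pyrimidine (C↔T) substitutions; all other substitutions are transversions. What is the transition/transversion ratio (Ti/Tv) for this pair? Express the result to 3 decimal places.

Differing sites — 1:G/A (Ti); 4:G/T (Tv); 20:T/A (Tv); 26:A/G (Ti); 27:A/G (Ti).
Of the 5 differences, 3 transitions and 2 transversions, so Ti/Tv = 3/2 = 1.500.

1.500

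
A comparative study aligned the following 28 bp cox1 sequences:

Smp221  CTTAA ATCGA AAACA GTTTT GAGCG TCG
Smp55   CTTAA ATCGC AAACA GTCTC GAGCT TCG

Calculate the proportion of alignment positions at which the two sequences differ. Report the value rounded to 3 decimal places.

Differing sites — 10:A/C; 18:T/C; 20:T/C; 25:G/T.
There are 4 differences over 28 sites, so p = 4/28 = 0.143.

0.143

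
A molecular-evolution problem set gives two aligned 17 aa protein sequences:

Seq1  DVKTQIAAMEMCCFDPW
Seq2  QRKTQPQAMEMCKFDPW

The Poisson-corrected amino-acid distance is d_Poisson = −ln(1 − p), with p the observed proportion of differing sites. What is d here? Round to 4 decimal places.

Mismatches occur at site 1 (D→Q), site 2 (V→R), site 6 (I→P), site 7 (A→Q), site 13 (C→K).
p = 5/17 = 0.294118.
d = −ln(1 − 0.294118) = −ln(0.705882) = 0.3483.

0.3483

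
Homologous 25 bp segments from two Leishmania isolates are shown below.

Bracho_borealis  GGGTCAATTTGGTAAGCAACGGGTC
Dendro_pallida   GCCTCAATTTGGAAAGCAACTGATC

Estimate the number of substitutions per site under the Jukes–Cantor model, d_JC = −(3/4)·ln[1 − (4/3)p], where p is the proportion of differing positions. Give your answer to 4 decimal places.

Differing sites — 2:G/C; 3:G/C; 13:T/A; 21:G/T; 23:G/A.
p = 5/25 = 0.200000.
d = −0.75 · ln(1 − (4/3)·0.200000) = −0.75 · ln(0.733333) = −0.75 · (-0.310155) = 0.2326.

0.2326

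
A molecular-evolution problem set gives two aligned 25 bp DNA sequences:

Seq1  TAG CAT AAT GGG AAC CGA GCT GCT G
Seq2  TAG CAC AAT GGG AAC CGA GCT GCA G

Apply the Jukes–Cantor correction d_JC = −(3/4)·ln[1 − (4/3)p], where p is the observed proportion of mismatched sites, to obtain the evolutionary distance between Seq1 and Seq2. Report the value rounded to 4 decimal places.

Mismatches occur at site 6 (T/C), site 24 (T/A).
p = 2/25 = 0.080000.
d = −0.75 · ln(1 − (4/3)·0.080000) = −0.75 · ln(0.893333) = −0.75 · (-0.112796) = 0.0846.

0.0846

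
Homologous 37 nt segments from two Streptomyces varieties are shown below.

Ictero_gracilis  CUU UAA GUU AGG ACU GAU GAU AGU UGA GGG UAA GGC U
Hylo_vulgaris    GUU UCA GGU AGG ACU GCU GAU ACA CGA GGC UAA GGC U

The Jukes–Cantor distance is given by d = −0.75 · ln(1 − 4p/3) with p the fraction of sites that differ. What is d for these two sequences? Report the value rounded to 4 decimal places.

The sequences differ at positions 1 (C/G), 5 (A/C), 8 (U/G), 17 (A/C), 23 (G/C), 24 (U/A), 25 (U/C), 30 (G/C).
p = 8/37 = 0.216216.
d = −0.75 · ln(1 − (4/3)·0.216216) = −0.75 · ln(0.711712) = −0.75 · (-0.340082) = 0.2551.

0.2551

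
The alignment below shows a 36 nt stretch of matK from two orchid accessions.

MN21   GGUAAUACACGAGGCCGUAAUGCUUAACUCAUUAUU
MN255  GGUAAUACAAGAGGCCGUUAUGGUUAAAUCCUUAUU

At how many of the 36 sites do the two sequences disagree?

5

The sequences differ at positions 10 (C/A), 19 (A/U), 23 (C/G), 28 (C/A), 31 (A/C).
That gives 5 mismatches out of 36 aligned sites, so the Hamming distance is 5.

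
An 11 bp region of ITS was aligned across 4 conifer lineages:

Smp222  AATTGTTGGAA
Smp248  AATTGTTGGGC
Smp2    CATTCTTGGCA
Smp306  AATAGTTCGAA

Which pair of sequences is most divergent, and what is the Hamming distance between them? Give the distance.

Pairwise Hamming distances:
  Smp222 vs Smp248: 2
  Smp222 vs Smp2: 3
  Smp222 vs Smp306: 2
  Smp248 vs Smp2: 4
  Smp248 vs Smp306: 4
  Smp2 vs Smp306: 5
The largest is 5, between Smp2 and Smp306.

5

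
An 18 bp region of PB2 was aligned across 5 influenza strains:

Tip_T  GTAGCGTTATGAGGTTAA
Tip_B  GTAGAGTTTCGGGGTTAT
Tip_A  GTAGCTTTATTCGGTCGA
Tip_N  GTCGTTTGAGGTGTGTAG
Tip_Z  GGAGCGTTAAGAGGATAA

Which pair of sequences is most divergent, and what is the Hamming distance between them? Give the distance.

11

Pairwise Hamming distances:
  Tip_T vs Tip_B: 5
  Tip_T vs Tip_A: 5
  Tip_T vs Tip_N: 9
  Tip_T vs Tip_Z: 3
  Tip_B vs Tip_A: 9
  Tip_B vs Tip_N: 10
  Tip_B vs Tip_Z: 7
  Tip_A vs Tip_N: 11
  Tip_A vs Tip_Z: 8
  Tip_N vs Tip_Z: 10
The largest is 11, between Tip_A and Tip_N.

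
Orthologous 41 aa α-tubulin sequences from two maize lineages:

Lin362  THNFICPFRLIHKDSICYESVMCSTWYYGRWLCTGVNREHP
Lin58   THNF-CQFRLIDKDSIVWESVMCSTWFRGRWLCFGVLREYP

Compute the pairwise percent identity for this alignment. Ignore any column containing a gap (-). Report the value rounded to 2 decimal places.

77.50%

Excluding the 1 gap column leaves 40 comparable sites.
Mismatches occur at site 7 (P/Q), site 12 (H/D), site 17 (C/V), site 18 (Y/W), site 27 (Y/F), site 28 (Y/R), site 34 (T/F), site 37 (N/L), site 40 (H/Y).
31 of the 40 comparable sites match, so the percent identity is 31/40 × 100 = 77.50%.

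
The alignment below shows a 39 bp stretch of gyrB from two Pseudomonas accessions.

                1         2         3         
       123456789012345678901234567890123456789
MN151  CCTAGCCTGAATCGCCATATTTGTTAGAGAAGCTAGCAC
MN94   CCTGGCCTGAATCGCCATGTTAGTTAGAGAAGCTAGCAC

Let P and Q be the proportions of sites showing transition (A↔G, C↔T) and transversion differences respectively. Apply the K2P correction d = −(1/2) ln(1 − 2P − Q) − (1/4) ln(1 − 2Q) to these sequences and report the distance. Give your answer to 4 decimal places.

The sequences differ at positions 4 (A/G, transition), 19 (A/G, transition), 22 (T/A, transversion).
Of the 3 differences, 2 transitions and 1 transversion over 39 sites: P = 2/39 = 0.051282, Q = 1/39 = 0.025641.
d = −0.5·ln(0.871795) − 0.25·ln(0.948718) = −0.5·(-0.137201) − 0.25·(-0.052644) = 0.0818.

0.0818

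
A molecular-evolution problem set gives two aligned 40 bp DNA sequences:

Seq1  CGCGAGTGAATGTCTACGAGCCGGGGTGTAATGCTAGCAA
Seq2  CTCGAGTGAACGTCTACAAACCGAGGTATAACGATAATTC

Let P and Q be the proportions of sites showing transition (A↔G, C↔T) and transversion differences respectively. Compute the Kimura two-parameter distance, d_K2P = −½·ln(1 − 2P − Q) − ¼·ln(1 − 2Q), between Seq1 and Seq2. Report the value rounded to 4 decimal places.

Differing sites — 2:G/T (Tv); 11:T/C (Ti); 18:G/A (Ti); 20:G/A (Ti); 24:G/A (Ti); 28:G/A (Ti); 32:T/C (Ti); 34:C/A (Tv); 37:G/A (Ti); 38:C/T (Ti); 39:A/T (Tv); 40:A/C (Tv).
Of the 12 differences, 8 transitions and 4 transversions over 40 sites: P = 8/40 = 0.200000, Q = 4/40 = 0.100000.
d = −0.5·ln(0.500000) − 0.25·ln(0.800000) = −0.5·(-0.693147) − 0.25·(-0.223144) = 0.4024.

0.4024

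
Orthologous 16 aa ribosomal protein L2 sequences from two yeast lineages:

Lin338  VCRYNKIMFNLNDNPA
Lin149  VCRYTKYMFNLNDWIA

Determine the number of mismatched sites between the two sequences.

4

Differing sites — 5:N/T; 7:I/Y; 14:N/W; 15:P/I.
That gives 4 mismatches out of 16 aligned sites, so the Hamming distance is 4.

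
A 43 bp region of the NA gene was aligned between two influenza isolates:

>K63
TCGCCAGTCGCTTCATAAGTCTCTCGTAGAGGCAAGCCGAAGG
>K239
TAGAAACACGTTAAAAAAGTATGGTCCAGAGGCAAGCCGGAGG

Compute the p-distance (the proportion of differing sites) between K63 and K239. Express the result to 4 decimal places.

The sequences differ at positions 2 (C/A), 4 (C/A), 5 (C/A), 7 (G/C), 8 (T/A), 11 (C/T), 13 (T/A), 14 (C/A), 16 (T/A), 21 (C/A), 23 (C/G), 24 (T/G), 25 (C/T), 26 (G/C), 27 (T/C), 40 (A/G).
There are 16 differences over 43 sites, so p = 16/43 = 0.3721.

0.3721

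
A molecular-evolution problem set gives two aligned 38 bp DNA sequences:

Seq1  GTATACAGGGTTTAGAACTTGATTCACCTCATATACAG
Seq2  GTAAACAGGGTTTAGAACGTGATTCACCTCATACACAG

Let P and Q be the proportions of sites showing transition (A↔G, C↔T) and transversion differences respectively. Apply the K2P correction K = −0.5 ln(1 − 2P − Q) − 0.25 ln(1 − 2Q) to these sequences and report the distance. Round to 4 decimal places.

0.0834

Mismatches occur at site 4 (T↔A, transversion), site 19 (T↔G, transversion), site 34 (T↔C, transition).
Of the 3 differences, 1 transition and 2 transversions over 38 sites: P = 1/38 = 0.026316, Q = 2/38 = 0.052632.
d = −0.5·ln(0.894736) − 0.25·ln(0.894736) = −0.5·(-0.111227) − 0.25·(-0.111227) = 0.0834.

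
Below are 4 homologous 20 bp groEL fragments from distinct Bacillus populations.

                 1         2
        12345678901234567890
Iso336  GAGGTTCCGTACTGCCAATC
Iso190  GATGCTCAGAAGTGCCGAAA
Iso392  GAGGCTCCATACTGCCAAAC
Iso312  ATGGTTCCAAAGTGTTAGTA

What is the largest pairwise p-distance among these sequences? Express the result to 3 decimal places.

0.550

Pairwise Hamming distances:
  Iso336 vs Iso190: 8
  Iso336 vs Iso392: 3
  Iso336 vs Iso312: 9
  Iso190 vs Iso392: 7
  Iso190 vs Iso312: 11
  Iso392 vs Iso312: 10
The largest is 11 mismatches, between Iso190 and Iso312; p = 11/20 = 0.550.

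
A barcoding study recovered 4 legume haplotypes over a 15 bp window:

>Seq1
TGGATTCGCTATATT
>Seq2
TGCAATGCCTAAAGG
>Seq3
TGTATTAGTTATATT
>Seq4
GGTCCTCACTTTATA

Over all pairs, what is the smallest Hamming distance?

3

Pairwise Hamming distances:
  Seq1 vs Seq2: 7
  Seq1 vs Seq3: 3
  Seq1 vs Seq4: 7
  Seq2 vs Seq3: 8
  Seq2 vs Seq4: 10
  Seq3 vs Seq4: 8
The smallest is 3, between Seq1 and Seq3.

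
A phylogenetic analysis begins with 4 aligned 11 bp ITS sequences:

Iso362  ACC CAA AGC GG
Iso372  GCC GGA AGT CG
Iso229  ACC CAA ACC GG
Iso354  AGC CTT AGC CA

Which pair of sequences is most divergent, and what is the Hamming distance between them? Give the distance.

Pairwise Hamming distances:
  Iso362 vs Iso372: 5
  Iso362 vs Iso229: 1
  Iso362 vs Iso354: 5
  Iso372 vs Iso229: 6
  Iso372 vs Iso354: 7
  Iso229 vs Iso354: 6
The largest is 7, between Iso372 and Iso354.

7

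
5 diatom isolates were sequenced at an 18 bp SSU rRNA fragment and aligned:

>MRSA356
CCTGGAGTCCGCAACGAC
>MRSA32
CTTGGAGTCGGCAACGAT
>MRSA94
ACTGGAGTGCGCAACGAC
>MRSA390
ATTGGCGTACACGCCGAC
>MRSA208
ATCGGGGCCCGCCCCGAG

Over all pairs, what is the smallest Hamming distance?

2

Pairwise Hamming distances:
  MRSA356 vs MRSA32: 3
  MRSA356 vs MRSA94: 2
  MRSA356 vs MRSA390: 7
  MRSA356 vs MRSA208: 8
  MRSA32 vs MRSA94: 5
  MRSA32 vs MRSA390: 8
  MRSA32 vs MRSA208: 8
  MRSA94 vs MRSA390: 6
  MRSA94 vs MRSA208: 8
  MRSA390 vs MRSA208: 7
The smallest is 2, between MRSA356 and MRSA94.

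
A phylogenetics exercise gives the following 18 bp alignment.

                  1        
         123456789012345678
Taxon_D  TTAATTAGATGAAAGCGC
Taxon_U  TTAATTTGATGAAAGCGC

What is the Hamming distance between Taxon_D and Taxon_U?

1

A single mismatch occurs at site 7 (A/T).
That gives 1 mismatch out of 18 aligned sites, so the Hamming distance is 1.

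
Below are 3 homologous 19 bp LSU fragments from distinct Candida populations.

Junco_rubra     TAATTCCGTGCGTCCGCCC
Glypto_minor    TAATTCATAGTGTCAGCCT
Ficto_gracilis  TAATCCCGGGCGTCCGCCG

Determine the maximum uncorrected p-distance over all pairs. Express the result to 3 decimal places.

0.368

Pairwise Hamming distances:
  Junco_rubra vs Glypto_minor: 6
  Junco_rubra vs Ficto_gracilis: 3
  Glypto_minor vs Ficto_gracilis: 7
The largest is 7 mismatches, between Glypto_minor and Ficto_gracilis; p = 7/19 = 0.368.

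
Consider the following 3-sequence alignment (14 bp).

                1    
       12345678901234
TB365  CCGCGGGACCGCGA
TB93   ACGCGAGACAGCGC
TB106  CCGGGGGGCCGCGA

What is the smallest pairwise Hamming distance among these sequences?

Pairwise Hamming distances:
  TB365 vs TB93: 4
  TB365 vs TB106: 2
  TB93 vs TB106: 6
The smallest is 2, between TB365 and TB106.

2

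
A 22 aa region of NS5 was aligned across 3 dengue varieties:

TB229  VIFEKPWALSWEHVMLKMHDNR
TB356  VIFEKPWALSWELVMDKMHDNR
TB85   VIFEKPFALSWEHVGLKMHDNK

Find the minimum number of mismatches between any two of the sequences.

Pairwise Hamming distances:
  TB229 vs TB356: 2
  TB229 vs TB85: 3
  TB356 vs TB85: 5
The smallest is 2, between TB229 and TB356.

2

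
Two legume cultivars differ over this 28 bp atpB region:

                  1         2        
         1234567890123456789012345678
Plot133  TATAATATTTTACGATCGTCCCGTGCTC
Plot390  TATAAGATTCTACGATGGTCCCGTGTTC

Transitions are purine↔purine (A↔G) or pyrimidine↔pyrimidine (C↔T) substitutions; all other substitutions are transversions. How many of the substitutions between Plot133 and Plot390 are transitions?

Mismatches occur at site 6 (T→G, transversion), site 10 (T→C, transition), site 17 (C→G, transversion), site 26 (C→T, transition).
Of the 4 differences, 2 transitions and 2 transversions, so the answer is 2.

2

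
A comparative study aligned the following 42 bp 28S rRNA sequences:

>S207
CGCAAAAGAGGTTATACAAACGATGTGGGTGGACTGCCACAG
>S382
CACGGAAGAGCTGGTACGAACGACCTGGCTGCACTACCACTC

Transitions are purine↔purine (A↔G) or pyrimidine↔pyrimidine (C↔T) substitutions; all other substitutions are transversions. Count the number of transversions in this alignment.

Differing sites — 2:G/A (Ti); 4:A/G (Ti); 5:A/G (Ti); 11:G/C (Tv); 13:T/G (Tv); 14:A/G (Ti); 18:A/G (Ti); 24:T/C (Ti); 25:G/C (Tv); 29:G/C (Tv); 32:G/C (Tv); 36:G/A (Ti); 41:A/T (Tv); 42:G/C (Tv).
Of the 14 differences, 7 transitions and 7 transversions, so the answer is 7.

7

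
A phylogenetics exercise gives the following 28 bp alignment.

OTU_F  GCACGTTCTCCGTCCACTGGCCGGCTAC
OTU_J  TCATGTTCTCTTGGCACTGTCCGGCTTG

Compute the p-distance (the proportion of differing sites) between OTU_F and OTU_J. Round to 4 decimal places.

Differing sites — 1:G/T; 4:C/T; 11:C/T; 12:G/T; 13:T/G; 14:C/G; 20:G/T; 27:A/T; 28:C/G.
There are 9 differences over 28 sites, so p = 9/28 = 0.3214.

0.3214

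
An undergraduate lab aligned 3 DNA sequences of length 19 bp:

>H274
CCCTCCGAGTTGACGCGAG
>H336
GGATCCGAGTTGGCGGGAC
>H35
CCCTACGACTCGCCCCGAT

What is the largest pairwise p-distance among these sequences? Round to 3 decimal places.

Pairwise Hamming distances:
  H274 vs H336: 6
  H274 vs H35: 6
  H336 vs H35: 10
The largest is 10 mismatches, between H336 and H35; p = 10/19 = 0.526.

0.526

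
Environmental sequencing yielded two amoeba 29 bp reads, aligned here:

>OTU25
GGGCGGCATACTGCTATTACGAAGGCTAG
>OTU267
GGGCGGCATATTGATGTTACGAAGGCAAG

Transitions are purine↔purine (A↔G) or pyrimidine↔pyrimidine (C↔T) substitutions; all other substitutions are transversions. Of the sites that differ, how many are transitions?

The sequences differ at positions 11 (C/T, transition), 14 (C/A, transversion), 16 (A/G, transition), 27 (T/A, transversion).
Of the 4 differences, 2 transitions and 2 transversions, so the answer is 2.

2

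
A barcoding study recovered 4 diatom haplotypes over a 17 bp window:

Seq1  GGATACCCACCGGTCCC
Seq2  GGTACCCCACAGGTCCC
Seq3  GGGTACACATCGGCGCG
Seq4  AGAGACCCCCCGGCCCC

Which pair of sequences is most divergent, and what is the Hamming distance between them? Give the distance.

9

Pairwise Hamming distances:
  Seq1 vs Seq2: 4
  Seq1 vs Seq3: 6
  Seq1 vs Seq4: 4
  Seq2 vs Seq3: 9
  Seq2 vs Seq4: 7
  Seq3 vs Seq4: 8
The largest is 9, between Seq2 and Seq3.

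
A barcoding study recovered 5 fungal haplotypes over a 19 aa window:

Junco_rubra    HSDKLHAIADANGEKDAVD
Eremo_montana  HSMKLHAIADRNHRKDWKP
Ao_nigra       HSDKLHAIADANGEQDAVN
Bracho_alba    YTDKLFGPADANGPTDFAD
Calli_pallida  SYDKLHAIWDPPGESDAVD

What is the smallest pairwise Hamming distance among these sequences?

Pairwise Hamming distances:
  Junco_rubra vs Eremo_montana: 7
  Junco_rubra vs Ao_nigra: 2
  Junco_rubra vs Bracho_alba: 9
  Junco_rubra vs Calli_pallida: 6
  Eremo_montana vs Ao_nigra: 8
  Eremo_montana vs Bracho_alba: 13
  Eremo_montana vs Calli_pallida: 12
  Ao_nigra vs Bracho_alba: 10
  Ao_nigra vs Calli_pallida: 7
  Bracho_alba vs Calli_pallida: 12
The smallest is 2, between Junco_rubra and Ao_nigra.

2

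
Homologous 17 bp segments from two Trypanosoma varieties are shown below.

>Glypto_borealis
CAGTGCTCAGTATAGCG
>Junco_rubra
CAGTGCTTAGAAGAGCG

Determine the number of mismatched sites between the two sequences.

The sequences differ at positions 8 (C/T), 11 (T/A), 13 (T/G).
That gives 3 mismatches out of 17 aligned sites, so the Hamming distance is 3.

3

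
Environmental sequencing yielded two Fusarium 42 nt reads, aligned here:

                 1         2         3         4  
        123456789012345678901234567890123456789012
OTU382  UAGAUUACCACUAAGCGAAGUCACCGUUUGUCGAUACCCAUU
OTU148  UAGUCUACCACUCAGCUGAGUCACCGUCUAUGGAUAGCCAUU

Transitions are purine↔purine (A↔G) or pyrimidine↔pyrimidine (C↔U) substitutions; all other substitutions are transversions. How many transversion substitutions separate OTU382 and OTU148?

Mismatches occur at site 4 (A→U, transversion), site 5 (U→C, transition), site 13 (A→C, transversion), site 17 (G→U, transversion), site 18 (A→G, transition), site 28 (U→C, transition), site 30 (G→A, transition), site 32 (C→G, transversion), site 37 (C→G, transversion).
Of the 9 differences, 4 transitions and 5 transversions, so the answer is 5.

5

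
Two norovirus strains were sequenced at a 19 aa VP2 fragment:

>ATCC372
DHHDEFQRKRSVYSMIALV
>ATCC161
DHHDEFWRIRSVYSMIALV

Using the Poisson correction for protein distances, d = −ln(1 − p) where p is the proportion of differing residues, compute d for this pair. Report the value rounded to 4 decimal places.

0.1112

Mismatches occur at site 7 (Q↔W), site 9 (K↔I).
p = 2/19 = 0.105263.
d = −ln(1 − 0.105263) = −ln(0.894737) = 0.1112.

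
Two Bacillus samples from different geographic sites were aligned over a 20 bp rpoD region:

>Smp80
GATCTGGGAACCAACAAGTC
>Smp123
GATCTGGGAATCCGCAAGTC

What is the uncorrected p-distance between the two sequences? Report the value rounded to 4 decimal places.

0.1500

Differing sites — 11:C/T; 13:A/C; 14:A/G.
There are 3 differences over 20 sites, so p = 3/20 = 0.1500.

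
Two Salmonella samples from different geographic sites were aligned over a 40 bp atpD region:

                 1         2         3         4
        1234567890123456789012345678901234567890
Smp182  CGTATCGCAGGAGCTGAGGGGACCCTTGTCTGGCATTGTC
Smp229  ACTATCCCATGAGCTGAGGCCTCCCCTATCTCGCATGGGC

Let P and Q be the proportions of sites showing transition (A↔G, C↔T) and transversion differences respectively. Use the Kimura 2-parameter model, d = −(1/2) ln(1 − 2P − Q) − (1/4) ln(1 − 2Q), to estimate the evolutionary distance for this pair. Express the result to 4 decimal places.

0.3887

Differing sites — 1:C/A (Tv); 2:G/C (Tv); 7:G/C (Tv); 10:G/T (Tv); 20:G/C (Tv); 21:G/C (Tv); 22:A/T (Tv); 26:T/C (Ti); 28:G/A (Ti); 32:G/C (Tv); 37:T/G (Tv); 39:T/G (Tv).
Of the 12 differences, 2 transitions and 10 transversions over 40 sites: P = 2/40 = 0.050000, Q = 10/40 = 0.250000.
d = −0.5·ln(0.650000) − 0.25·ln(0.500000) = −0.5·(-0.430783) − 0.25·(-0.693147) = 0.3887.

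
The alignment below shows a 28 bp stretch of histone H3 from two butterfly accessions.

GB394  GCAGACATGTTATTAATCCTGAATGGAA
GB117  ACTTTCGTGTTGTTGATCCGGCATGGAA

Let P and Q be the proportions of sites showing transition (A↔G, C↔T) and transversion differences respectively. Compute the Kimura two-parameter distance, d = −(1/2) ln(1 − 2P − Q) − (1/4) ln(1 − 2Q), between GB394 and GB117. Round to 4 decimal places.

Differing sites — 1:G/A (Ti); 3:A/T (Tv); 4:G/T (Tv); 5:A/T (Tv); 7:A/G (Ti); 12:A/G (Ti); 15:A/G (Ti); 20:T/G (Tv); 22:A/C (Tv).
Of the 9 differences, 4 transitions and 5 transversions over 28 sites: P = 4/28 = 0.142857, Q = 5/28 = 0.178571.
d = −0.5·ln(0.535715) − 0.25·ln(0.642858) = −0.5·(-0.624153) − 0.25·(-0.441831) = 0.4225.

0.4225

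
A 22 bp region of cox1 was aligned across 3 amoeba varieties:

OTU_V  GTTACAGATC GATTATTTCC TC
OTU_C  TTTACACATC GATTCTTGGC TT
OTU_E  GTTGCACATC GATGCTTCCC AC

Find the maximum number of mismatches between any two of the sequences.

Pairwise Hamming distances:
  OTU_V vs OTU_C: 6
  OTU_V vs OTU_E: 6
  OTU_C vs OTU_E: 7
The largest is 7, between OTU_C and OTU_E.

7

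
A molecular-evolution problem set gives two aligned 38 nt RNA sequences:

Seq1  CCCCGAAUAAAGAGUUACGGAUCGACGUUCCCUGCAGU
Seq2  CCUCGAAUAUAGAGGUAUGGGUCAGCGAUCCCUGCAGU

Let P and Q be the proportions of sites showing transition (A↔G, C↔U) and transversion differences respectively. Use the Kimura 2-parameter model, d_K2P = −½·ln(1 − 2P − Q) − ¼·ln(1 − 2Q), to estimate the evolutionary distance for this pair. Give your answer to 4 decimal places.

0.2523

Mismatches occur at site 3 (C↔U, transition), site 10 (A↔U, transversion), site 15 (U↔G, transversion), site 18 (C↔U, transition), site 21 (A↔G, transition), site 24 (G↔A, transition), site 25 (A↔G, transition), site 28 (U↔A, transversion).
Of the 8 differences, 5 transitions and 3 transversions over 38 sites: P = 5/38 = 0.131579, Q = 3/38 = 0.078947.
d = −0.5·ln(0.657895) − 0.25·ln(0.842106) = −0.5·(-0.418710) − 0.25·(-0.171849) = 0.2523.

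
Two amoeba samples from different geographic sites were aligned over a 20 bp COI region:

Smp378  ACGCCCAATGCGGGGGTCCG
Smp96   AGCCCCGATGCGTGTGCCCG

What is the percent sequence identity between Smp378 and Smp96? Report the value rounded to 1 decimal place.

70.0%

The sequences differ at positions 2 (C/G), 3 (G/C), 7 (A/G), 13 (G/T), 15 (G/T), 17 (T/C).
14 of the 20 sites match, so the percent identity is 14/20 × 100 = 70.0%.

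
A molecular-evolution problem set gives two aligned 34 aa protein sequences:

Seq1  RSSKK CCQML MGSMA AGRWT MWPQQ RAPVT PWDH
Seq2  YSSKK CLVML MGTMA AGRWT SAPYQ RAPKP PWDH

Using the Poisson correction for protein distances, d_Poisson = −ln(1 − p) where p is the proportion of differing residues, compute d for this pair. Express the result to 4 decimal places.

The sequences differ at positions 1 (R/Y), 7 (C/L), 8 (Q/V), 13 (S/T), 21 (M/S), 22 (W/A), 24 (Q/Y), 29 (V/K), 30 (T/P).
p = 9/34 = 0.264706.
d = −ln(1 − 0.264706) = −ln(0.735294) = 0.3075.

0.3075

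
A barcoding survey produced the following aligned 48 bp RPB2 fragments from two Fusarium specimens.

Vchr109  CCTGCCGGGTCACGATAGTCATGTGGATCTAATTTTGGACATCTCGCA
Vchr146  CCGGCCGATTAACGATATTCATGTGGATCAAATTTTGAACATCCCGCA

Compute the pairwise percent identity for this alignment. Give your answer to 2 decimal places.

83.33%

The sequences differ at positions 3 (T/G), 8 (G/A), 9 (G/T), 11 (C/A), 18 (G/T), 30 (T/A), 38 (G/A), 44 (T/C).
40 of the 48 sites match, so the percent identity is 40/48 × 100 = 83.33%.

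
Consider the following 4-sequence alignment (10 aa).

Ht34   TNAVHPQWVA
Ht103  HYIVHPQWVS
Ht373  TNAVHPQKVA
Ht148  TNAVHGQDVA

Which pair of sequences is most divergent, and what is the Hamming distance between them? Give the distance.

6

Pairwise Hamming distances:
  Ht34 vs Ht103: 4
  Ht34 vs Ht373: 1
  Ht34 vs Ht148: 2
  Ht103 vs Ht373: 5
  Ht103 vs Ht148: 6
  Ht373 vs Ht148: 2
The largest is 6, between Ht103 and Ht148.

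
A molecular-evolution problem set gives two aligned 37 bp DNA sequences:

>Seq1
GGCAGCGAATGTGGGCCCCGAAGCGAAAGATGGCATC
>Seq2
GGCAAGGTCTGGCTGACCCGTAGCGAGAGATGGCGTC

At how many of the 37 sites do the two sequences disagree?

11

The sequences differ at positions 5 (G/A), 6 (C/G), 8 (A/T), 9 (A/C), 12 (T/G), 13 (G/C), 14 (G/T), 16 (C/A), 21 (A/T), 27 (A/G), 35 (A/G).
That gives 11 mismatches out of 37 aligned sites, so the Hamming distance is 11.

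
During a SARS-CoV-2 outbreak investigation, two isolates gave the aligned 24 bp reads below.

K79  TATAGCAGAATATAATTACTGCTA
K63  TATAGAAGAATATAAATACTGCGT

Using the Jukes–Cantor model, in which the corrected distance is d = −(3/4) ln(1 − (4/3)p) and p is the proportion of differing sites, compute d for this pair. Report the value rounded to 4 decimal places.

0.1885

Mismatches occur at site 6 (C↔A), site 16 (T↔A), site 23 (T↔G), site 24 (A↔T).
p = 4/24 = 0.166667.
d = −0.75 · ln(1 − (4/3)·0.166667) = −0.75 · ln(0.777777) = −0.75 · (-0.251315) = 0.1885.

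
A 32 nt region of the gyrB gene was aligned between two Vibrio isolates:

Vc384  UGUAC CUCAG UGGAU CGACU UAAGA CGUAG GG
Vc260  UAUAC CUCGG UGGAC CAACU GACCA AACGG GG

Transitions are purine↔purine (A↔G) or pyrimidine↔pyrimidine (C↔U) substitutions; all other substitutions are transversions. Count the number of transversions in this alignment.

Differing sites — 2:G/A (Ti); 9:A/G (Ti); 15:U/C (Ti); 17:G/A (Ti); 21:U/G (Tv); 23:A/C (Tv); 24:G/C (Tv); 26:C/A (Tv); 27:G/A (Ti); 28:U/C (Ti); 29:A/G (Ti).
Of the 11 differences, 7 transitions and 4 transversions, so the answer is 4.

4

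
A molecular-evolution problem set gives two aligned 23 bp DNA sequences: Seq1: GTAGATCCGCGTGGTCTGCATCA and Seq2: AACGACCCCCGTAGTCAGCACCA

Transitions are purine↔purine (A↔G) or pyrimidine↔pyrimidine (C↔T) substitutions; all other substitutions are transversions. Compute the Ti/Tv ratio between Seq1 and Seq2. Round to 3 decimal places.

1.000

The sequences differ at positions 1 (G/A, transition), 2 (T/A, transversion), 3 (A/C, transversion), 6 (T/C, transition), 9 (G/C, transversion), 13 (G/A, transition), 17 (T/A, transversion), 21 (T/C, transition).
Of the 8 differences, 4 transitions and 4 transversions, so Ti/Tv = 4/4 = 1.000.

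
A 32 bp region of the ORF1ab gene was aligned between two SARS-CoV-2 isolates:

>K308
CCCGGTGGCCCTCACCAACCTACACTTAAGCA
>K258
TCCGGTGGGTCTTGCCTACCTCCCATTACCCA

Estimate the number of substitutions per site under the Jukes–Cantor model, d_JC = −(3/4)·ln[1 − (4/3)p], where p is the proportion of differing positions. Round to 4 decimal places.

Mismatches occur at site 1 (C↔T), site 9 (C↔G), site 10 (C↔T), site 13 (C↔T), site 14 (A↔G), site 17 (A↔T), site 22 (A↔C), site 24 (A↔C), site 25 (C↔A), site 29 (A↔C), site 30 (G↔C).
p = 11/32 = 0.343750.
d = −0.75 · ln(1 − (4/3)·0.343750) = −0.75 · ln(0.541667) = −0.75 · (-0.613104) = 0.4598.

0.4598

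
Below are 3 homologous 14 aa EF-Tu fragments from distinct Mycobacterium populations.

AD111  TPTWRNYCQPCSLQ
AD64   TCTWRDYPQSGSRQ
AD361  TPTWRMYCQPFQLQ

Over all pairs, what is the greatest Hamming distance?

Pairwise Hamming distances:
  AD111 vs AD64: 6
  AD111 vs AD361: 3
  AD64 vs AD361: 7
The largest is 7, between AD64 and AD361.

7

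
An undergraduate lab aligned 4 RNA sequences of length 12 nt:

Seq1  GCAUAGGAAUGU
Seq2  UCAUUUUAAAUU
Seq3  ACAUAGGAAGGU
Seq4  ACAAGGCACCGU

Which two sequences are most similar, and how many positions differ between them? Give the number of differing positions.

Pairwise Hamming distances:
  Seq1 vs Seq2: 6
  Seq1 vs Seq3: 2
  Seq1 vs Seq4: 6
  Seq2 vs Seq3: 6
  Seq2 vs Seq4: 8
  Seq3 vs Seq4: 5
The smallest is 2, between Seq1 and Seq3.

2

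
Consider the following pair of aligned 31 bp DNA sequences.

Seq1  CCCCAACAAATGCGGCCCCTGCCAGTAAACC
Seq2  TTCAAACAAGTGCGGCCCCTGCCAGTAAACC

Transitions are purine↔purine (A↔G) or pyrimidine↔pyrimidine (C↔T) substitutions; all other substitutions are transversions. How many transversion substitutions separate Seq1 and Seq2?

Differing sites — 1:C/T (Ti); 2:C/T (Ti); 4:C/A (Tv); 10:A/G (Ti).
Of the 4 differences, 3 transitions and 1 transversion, so the answer is 1.

1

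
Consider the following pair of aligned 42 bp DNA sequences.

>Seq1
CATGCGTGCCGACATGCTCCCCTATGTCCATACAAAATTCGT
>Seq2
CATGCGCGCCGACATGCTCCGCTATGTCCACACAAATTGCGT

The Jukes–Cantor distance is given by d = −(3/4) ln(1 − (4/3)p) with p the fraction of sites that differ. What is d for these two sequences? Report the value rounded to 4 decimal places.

0.1296

Differing sites — 7:T/C; 21:C/G; 31:T/C; 37:A/T; 39:T/G.
p = 5/42 = 0.119048.
d = −0.75 · ln(1 − (4/3)·0.119048) = −0.75 · ln(0.841269) = −0.75 · (-0.172844) = 0.1296.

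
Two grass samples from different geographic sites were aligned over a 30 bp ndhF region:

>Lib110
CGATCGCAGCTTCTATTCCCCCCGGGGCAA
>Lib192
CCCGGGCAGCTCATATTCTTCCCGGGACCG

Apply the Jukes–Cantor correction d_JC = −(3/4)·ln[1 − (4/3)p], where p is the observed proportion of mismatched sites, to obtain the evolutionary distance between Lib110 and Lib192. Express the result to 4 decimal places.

Mismatches occur at site 2 (G/C), site 3 (A/C), site 4 (T/G), site 5 (C/G), site 12 (T/C), site 13 (C/A), site 19 (C/T), site 20 (C/T), site 27 (G/A), site 29 (A/C), site 30 (A/G).
p = 11/30 = 0.366667.
d = −0.75 · ln(1 − (4/3)·0.366667) = −0.75 · ln(0.511111) = −0.75 · (-0.671168) = 0.5034.

0.5034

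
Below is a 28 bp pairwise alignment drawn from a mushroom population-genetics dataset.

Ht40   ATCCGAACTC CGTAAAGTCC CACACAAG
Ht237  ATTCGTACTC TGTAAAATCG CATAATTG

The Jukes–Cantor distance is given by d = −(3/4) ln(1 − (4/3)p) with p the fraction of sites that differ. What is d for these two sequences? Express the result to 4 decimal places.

Mismatches occur at site 3 (C/T), site 6 (A/T), site 11 (C/T), site 17 (G/A), site 20 (C/G), site 23 (C/T), site 25 (C/A), site 26 (A/T), site 27 (A/T).
p = 9/28 = 0.321429.
d = −0.75 · ln(1 − (4/3)·0.321429) = −0.75 · ln(0.571428) = −0.75 · (-0.559617) = 0.4197.

0.4197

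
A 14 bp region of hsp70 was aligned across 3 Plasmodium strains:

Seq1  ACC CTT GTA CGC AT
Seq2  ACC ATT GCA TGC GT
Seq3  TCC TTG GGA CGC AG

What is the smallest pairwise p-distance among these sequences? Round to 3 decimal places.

0.286

Pairwise Hamming distances:
  Seq1 vs Seq2: 4
  Seq1 vs Seq3: 5
  Seq2 vs Seq3: 7
The smallest is 4 mismatches, between Seq1 and Seq2; p = 4/14 = 0.286.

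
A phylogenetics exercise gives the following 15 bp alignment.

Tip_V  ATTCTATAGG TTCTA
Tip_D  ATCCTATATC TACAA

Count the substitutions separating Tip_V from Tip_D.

The sequences differ at positions 3 (T/C), 9 (G/T), 10 (G/C), 12 (T/A), 14 (T/A).
That gives 5 mismatches out of 15 aligned sites, so the Hamming distance is 5.

5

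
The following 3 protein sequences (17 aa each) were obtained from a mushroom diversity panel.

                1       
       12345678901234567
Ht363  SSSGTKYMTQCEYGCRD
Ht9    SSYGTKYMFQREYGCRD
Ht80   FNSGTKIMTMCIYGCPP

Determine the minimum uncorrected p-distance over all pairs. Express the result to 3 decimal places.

0.176

Pairwise Hamming distances:
  Ht363 vs Ht9: 3
  Ht363 vs Ht80: 7
  Ht9 vs Ht80: 10
The smallest is 3 mismatches, between Ht363 and Ht9; p = 3/17 = 0.176.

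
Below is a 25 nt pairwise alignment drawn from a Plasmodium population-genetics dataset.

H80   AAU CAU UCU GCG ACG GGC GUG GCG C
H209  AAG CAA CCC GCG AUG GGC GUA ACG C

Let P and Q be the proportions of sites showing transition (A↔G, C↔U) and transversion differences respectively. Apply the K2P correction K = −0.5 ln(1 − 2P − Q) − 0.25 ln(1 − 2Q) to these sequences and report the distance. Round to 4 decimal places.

0.3706

The sequences differ at positions 3 (U/G, transversion), 6 (U/A, transversion), 7 (U/C, transition), 9 (U/C, transition), 14 (C/U, transition), 21 (G/A, transition), 22 (G/A, transition).
Of the 7 differences, 5 transitions and 2 transversions over 25 sites: P = 5/25 = 0.200000, Q = 2/25 = 0.080000.
d = −0.5·ln(0.520000) − 0.25·ln(0.840000) = −0.5·(-0.653926) − 0.25·(-0.174353) = 0.3706.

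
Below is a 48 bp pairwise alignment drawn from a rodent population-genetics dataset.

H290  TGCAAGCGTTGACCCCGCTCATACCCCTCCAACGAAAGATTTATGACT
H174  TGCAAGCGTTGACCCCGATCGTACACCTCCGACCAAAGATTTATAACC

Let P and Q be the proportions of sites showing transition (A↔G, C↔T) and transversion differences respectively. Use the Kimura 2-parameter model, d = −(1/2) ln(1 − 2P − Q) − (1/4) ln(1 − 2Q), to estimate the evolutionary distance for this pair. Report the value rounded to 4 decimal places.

0.1635

The sequences differ at positions 18 (C/A, transversion), 21 (A/G, transition), 25 (C/A, transversion), 31 (A/G, transition), 34 (G/C, transversion), 45 (G/A, transition), 48 (T/C, transition).
Of the 7 differences, 4 transitions and 3 transversions over 48 sites: P = 4/48 = 0.083333, Q = 3/48 = 0.062500.
d = −0.5·ln(0.770834) − 0.25·ln(0.875000) = −0.5·(-0.260282) − 0.25·(-0.133531) = 0.1635.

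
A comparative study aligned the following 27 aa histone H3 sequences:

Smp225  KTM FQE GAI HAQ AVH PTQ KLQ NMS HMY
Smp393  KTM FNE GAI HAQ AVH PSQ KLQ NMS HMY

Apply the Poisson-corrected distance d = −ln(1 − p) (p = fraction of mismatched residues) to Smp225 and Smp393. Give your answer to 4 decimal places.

Mismatches occur at site 5 (Q→N), site 17 (T→S).
p = 2/27 = 0.074074.
d = −ln(1 − 0.074074) = −ln(0.925926) = 0.0770.

0.0770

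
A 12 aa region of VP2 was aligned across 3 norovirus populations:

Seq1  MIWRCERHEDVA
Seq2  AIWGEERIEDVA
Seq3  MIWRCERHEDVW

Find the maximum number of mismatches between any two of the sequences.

5

Pairwise Hamming distances:
  Seq1 vs Seq2: 4
  Seq1 vs Seq3: 1
  Seq2 vs Seq3: 5
The largest is 5, between Seq2 and Seq3.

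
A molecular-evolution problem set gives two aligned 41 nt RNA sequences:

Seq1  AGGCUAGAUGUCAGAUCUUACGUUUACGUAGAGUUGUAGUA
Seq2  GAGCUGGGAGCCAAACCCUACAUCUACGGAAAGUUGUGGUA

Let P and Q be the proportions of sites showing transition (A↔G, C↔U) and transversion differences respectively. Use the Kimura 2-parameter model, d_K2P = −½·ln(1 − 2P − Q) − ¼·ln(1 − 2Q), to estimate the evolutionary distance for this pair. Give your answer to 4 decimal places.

The sequences differ at positions 1 (A/G, transition), 2 (G/A, transition), 6 (A/G, transition), 8 (A/G, transition), 9 (U/A, transversion), 11 (U/C, transition), 14 (G/A, transition), 16 (U/C, transition), 18 (U/C, transition), 22 (G/A, transition), 24 (U/C, transition), 29 (U/G, transversion), 31 (G/A, transition), 38 (A/G, transition).
Of the 14 differences, 12 transitions and 2 transversions over 41 sites: P = 12/41 = 0.292683, Q = 2/41 = 0.048780.
d = −0.5·ln(0.365854) − 0.25·ln(0.902440) = −0.5·(-1.005521) − 0.25·(-0.102653) = 0.5284.

0.5284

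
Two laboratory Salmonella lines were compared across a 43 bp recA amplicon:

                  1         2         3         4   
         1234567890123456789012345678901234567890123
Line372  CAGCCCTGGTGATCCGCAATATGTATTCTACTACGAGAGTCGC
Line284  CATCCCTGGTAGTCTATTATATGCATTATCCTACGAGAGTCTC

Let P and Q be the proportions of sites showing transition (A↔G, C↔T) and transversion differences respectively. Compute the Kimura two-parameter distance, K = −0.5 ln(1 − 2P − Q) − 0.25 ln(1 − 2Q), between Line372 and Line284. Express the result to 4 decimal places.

Differing sites — 3:G/T (Tv); 11:G/A (Ti); 12:A/G (Ti); 15:C/T (Ti); 16:G/A (Ti); 17:C/T (Ti); 18:A/T (Tv); 24:T/C (Ti); 28:C/A (Tv); 30:A/C (Tv); 42:G/T (Tv).
Of the 11 differences, 6 transitions and 5 transversions over 43 sites: P = 6/43 = 0.139535, Q = 5/43 = 0.116279.
d = −0.5·ln(0.604651) − 0.25·ln(0.767442) = −0.5·(-0.503104) − 0.25·(-0.264692) = 0.3177.

0.3177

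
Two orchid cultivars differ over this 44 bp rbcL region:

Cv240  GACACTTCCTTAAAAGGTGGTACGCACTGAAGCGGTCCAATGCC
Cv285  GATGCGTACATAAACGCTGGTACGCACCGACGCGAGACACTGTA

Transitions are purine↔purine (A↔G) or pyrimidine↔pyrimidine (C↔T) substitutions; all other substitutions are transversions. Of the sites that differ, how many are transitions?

5

Mismatches occur at site 3 (C/T, transition), site 4 (A/G, transition), site 6 (T/G, transversion), site 8 (C/A, transversion), site 10 (T/A, transversion), site 15 (A/C, transversion), site 17 (G/C, transversion), site 28 (T/C, transition), site 31 (A/C, transversion), site 35 (G/A, transition), site 36 (T/G, transversion), site 37 (C/A, transversion), site 40 (A/C, transversion), site 43 (C/T, transition), site 44 (C/A, transversion).
Of the 15 differences, 5 transitions and 10 transversions, so the answer is 5.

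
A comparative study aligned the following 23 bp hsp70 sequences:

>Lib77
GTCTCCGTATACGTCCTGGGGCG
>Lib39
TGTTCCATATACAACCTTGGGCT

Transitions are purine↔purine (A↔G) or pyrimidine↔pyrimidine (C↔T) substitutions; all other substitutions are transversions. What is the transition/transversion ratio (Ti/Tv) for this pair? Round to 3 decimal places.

0.600

The sequences differ at positions 1 (G/T, transversion), 2 (T/G, transversion), 3 (C/T, transition), 7 (G/A, transition), 13 (G/A, transition), 14 (T/A, transversion), 18 (G/T, transversion), 23 (G/T, transversion).
Of the 8 differences, 3 transitions and 5 transversions, so Ti/Tv = 3/5 = 0.600.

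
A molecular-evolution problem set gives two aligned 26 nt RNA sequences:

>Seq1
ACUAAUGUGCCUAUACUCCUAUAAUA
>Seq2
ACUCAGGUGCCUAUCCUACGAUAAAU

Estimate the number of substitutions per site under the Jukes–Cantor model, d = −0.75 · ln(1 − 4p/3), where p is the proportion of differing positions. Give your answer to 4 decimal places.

The sequences differ at positions 4 (A/C), 6 (U/G), 15 (A/C), 18 (C/A), 20 (U/G), 25 (U/A), 26 (A/U).
p = 7/26 = 0.269231.
d = −0.75 · ln(1 − (4/3)·0.269231) = −0.75 · ln(0.641025) = −0.75 · (-0.444687) = 0.3335.

0.3335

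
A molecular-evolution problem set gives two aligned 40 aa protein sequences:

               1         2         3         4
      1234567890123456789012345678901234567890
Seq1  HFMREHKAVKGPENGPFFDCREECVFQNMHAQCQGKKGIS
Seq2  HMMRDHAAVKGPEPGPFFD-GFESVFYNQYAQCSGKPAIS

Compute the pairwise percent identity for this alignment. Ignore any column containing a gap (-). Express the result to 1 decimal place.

66.7%

Excluding the 1 gap column leaves 39 comparable sites.
Differing sites — 2:F/M; 5:E/D; 7:K/A; 14:N/P; 21:R/G; 22:E/F; 24:C/S; 27:Q/Y; 29:M/Q; 30:H/Y; 34:Q/S; 37:K/P; 38:G/A.
26 of the 39 comparable sites match, so the percent identity is 26/39 × 100 = 66.7%.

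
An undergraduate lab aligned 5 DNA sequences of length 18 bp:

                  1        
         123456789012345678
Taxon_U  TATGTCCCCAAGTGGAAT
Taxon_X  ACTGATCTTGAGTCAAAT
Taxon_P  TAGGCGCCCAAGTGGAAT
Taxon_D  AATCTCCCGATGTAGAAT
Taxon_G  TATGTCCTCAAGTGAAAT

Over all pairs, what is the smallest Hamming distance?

2

Pairwise Hamming distances:
  Taxon_U vs Taxon_X: 9
  Taxon_U vs Taxon_P: 3
  Taxon_U vs Taxon_D: 5
  Taxon_U vs Taxon_G: 2
  Taxon_X vs Taxon_P: 10
  Taxon_X vs Taxon_D: 10
  Taxon_X vs Taxon_G: 7
  Taxon_P vs Taxon_D: 8
  Taxon_P vs Taxon_G: 5
  Taxon_D vs Taxon_G: 7
The smallest is 2, between Taxon_U and Taxon_G.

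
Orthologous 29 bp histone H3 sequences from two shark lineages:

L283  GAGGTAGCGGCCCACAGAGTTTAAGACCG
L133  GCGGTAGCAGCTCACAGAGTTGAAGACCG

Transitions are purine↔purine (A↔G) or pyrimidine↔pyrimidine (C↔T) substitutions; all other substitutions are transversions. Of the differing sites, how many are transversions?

2

Differing sites — 2:A/C (Tv); 9:G/A (Ti); 12:C/T (Ti); 22:T/G (Tv).
Of the 4 differences, 2 transitions and 2 transversions, so the answer is 2.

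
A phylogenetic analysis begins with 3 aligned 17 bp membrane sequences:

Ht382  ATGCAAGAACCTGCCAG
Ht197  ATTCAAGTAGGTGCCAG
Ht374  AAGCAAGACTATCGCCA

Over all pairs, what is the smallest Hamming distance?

Pairwise Hamming distances:
  Ht382 vs Ht197: 4
  Ht382 vs Ht374: 8
  Ht197 vs Ht374: 10
The smallest is 4, between Ht382 and Ht197.

4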